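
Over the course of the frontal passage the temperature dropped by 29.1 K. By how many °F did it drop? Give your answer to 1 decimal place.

Converting a difference, only the 9/5 scale factor applies: Δ°F = 29.1 × 1.8 = 52.4 °F.

52.4 °F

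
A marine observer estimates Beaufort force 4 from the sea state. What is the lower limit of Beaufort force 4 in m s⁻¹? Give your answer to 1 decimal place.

Beaufort 4 (moderate breeze) spans 5.5–7.9 m/s.

5.5 m/s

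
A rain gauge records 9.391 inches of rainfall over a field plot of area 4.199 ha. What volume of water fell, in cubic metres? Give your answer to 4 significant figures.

Depth: 9.391 in × 25.4 = 238.5314 mm.
Area: 4.199 ha = 41990 m².
1 mm over 1 m² is 1 L, so volume = 238.5314 × 41990 = 10015933 L = 10020 m³.

10020 cubic metres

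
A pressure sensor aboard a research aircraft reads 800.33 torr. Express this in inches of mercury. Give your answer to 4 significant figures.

31.51 inHg

1 mmHg = 0.0393701 inHg, so 800.33 × 0.0393701 = 31.51 inHg.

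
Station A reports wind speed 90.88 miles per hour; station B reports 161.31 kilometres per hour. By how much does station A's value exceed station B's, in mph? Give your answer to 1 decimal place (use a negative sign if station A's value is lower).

station B: 161.31 km/h = 100.233 mph.
Difference: 90.880 − 100.233 = -9.4 mph.

-9.4 mph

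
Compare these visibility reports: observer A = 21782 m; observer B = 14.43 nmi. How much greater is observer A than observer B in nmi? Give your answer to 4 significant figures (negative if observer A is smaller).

-2.669 nmi

observer A: 21782 m = 11.76134 nmi.
Difference: 11.76134 − 14.43000 = -2.669 nmi.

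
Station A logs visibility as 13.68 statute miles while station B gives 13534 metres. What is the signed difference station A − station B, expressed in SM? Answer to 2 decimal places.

5.27 SM

station B: 13534 m = 8.4096 SM.
Difference: 13.6800 − 8.4096 = 5.27 SM.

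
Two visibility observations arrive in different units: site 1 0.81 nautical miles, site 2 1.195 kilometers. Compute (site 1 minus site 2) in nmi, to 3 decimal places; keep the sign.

site 2: 1.195 km = 0.64525 nmi.
Difference: 0.81000 − 0.64525 = 0.165 nmi.

0.165 nmi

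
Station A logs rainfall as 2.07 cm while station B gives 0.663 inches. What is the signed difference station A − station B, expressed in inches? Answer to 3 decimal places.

station A: 2.07 cm = 0.81496 in.
Difference: 0.81496 − 0.66300 = 0.152 in.

0.152 in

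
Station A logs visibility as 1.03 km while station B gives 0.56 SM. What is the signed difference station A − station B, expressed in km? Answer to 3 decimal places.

station B: 0.56 SM = 0.90123 km.
Difference: 1.03000 − 0.90123 = 0.129 km.

0.129 km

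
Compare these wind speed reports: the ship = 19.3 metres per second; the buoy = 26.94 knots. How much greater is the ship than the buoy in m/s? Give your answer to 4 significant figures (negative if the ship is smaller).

5.441 m/s

the buoy: 26.94 kt = 13.85913 m/s.
Difference: 19.30000 − 13.85913 = 5.441 m/s.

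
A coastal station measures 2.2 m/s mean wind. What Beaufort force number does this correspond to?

Beaufort force 2

2.2 m/s lies in the Beaufort 2 band (light breeze, 1.6–3.3 m/s).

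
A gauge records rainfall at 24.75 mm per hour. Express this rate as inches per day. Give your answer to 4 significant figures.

23.39 in/day

24.75 mm/hour × 0.0393701 in/mm × 24 hour/day = 23.39 in/day.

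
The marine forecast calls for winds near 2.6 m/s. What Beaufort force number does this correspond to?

Beaufort force 2

2.6 m/s lies in the Beaufort 2 band (light breeze, 1.6–3.3 m/s).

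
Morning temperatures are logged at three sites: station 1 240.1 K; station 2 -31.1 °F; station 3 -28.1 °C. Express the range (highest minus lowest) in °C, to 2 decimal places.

6.96 °C

station 1: 240.1 K = -33.050 °C.
station 2: -31.1 °F = -35.056 °C.
Spread: (-28.100) − (-35.056) = 6.956 °C.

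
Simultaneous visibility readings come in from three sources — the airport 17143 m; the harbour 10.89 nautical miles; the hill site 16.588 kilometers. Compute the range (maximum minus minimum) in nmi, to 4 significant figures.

the airport: 17143 m = 9.25648 nmi.
the hill site: 16.588 km = 8.95680 nmi.
Spread: 10.89000 − 8.95680 = 1.933 nmi.

1.933 nmi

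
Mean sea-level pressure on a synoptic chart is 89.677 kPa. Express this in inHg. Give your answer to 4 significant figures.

26.48 inHg

1 kPa = 0.2953 inHg, so 89.677 × 0.2953 = 26.48 inHg.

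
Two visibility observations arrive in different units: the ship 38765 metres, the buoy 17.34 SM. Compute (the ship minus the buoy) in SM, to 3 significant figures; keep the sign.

6.75 SM

the ship: 38765 m = 24.0875 SM.
Difference: 24.0875 − 17.3400 = 6.75 SM.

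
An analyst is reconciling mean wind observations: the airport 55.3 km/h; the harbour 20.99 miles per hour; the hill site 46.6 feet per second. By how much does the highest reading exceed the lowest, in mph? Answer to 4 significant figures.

the airport: 55.3 km/h = 34.3618 mph.
the hill site: 46.6 ft/s = 31.7727 mph.
Spread: 34.3618 − 20.9900 = 13.37 mph.

13.37 mph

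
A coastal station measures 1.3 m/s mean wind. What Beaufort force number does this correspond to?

Beaufort force 1

1.3 m/s lies in the Beaufort 1 band (light air, 0.3–1.5 m/s).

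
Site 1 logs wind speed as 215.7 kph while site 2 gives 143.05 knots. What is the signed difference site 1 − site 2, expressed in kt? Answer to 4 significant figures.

site 1: 215.7 km/h = 116.4687 kt.
Difference: 116.4687 − 143.0500 = -26.58 kt.

-26.58 kt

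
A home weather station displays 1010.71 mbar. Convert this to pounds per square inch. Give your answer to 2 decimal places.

14.66 psi

1 mb = 0.0145038 psi, so 1010.71 × 0.0145038 = 14.66 psi.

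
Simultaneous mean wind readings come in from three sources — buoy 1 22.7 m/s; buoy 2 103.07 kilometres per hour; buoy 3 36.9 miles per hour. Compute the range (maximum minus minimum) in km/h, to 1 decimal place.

43.7 km/h

buoy 1: 22.7 m/s = 81.720 km/h.
buoy 3: 36.9 mph = 59.385 km/h.
Spread: 103.070 − 59.385 = 43.7 km/h.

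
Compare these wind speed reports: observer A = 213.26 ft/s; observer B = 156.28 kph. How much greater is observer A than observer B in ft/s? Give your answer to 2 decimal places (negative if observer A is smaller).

observer B: 156.28 km/h = 142.4249 ft/s.
Difference: 213.2600 − 142.4249 = 70.84 ft/s.

70.84 ft/s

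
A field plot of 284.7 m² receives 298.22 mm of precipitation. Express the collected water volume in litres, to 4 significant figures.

1 mm over 1 m² is 1 L, so volume = 298.22 × 284.7 = 84903.234 L ≈ 84900 L.

84900 litres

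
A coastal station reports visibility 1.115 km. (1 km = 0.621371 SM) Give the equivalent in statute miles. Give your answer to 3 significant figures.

1 km = 0.621371 SM, so 1.115 × 0.621371 = 0.693 SM.

0.693 SM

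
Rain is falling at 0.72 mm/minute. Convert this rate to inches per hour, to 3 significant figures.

0.72 mm/minute × 0.0393701 in/mm × 60 minute/hour = 1.70 in/hour.

1.70 in/hour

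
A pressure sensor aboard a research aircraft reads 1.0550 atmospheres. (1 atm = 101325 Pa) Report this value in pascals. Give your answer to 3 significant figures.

107000 Pa

1 atm = 101325 Pa, so 1.0550 × 101325 = 107000 Pa.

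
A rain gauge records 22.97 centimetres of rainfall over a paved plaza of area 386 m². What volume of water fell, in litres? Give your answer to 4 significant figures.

88660 litres

Depth: 22.97 cm × 10 = 229.7 mm.
1 mm over 1 m² is 1 L, so volume = 229.7 × 386 = 88664.2 L ≈ 88660 L.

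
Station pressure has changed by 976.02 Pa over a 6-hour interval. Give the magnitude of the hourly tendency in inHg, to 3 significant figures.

0.0480 inHg per hour

976.02 Pa / 6 h × 0.0002953 inHg/Pa = 0.0480 inHg/h.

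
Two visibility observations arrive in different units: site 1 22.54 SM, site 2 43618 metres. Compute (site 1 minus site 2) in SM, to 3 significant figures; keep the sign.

-4.56 SM

site 2: 43618 m = 27.1030 SM.
Difference: 22.5400 − 27.1030 = -4.56 SM.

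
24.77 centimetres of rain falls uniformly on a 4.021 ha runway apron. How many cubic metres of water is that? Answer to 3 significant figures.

9960 cubic metres

Depth: 24.77 cm × 10 = 247.7 mm.
Area: 4.021 ha = 40210 m².
1 mm over 1 m² is 1 L, so volume = 247.7 × 40210 = 9960017 L = 9960 m³.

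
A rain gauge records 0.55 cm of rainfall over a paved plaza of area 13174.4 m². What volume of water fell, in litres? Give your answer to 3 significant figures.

Depth: 0.55 cm × 10 = 5.5 mm.
1 mm over 1 m² is 1 L, so volume = 5.5 × 13174.4 = 72459.2 L ≈ 72500 L.

72500 litres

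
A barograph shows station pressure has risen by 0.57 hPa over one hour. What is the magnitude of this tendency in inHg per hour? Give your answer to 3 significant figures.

0.57 hPa / 1 h × 0.02953 inHg/hPa = 0.0168 inHg/h.

0.0168 inHg per hour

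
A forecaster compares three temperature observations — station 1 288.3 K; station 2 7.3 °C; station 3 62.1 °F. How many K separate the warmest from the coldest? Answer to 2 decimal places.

station 1: 288.3 K = 15.150 °C.
station 3: 62.1 °F = 16.722 °C.
Spread: 16.722 − 7.300 = 9.422 °C.

9.42 K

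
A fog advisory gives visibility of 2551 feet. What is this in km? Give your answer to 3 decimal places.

0.778 km

1 ft = 0.0003048 km, so 2551 × 0.0003048 = 0.778 km.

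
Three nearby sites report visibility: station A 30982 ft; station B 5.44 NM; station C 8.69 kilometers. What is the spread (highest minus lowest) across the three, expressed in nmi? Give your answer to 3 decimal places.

station A: 30982 ft = 5.09898 nmi.
station C: 8.69 km = 4.69222 nmi.
Spread: 5.44000 − 4.69222 = 0.748 nmi.

0.748 nmi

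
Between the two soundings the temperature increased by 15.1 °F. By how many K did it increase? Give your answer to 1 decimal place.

8.4 K

For a temperature change the 32° offset cancels: ΔK = 15.1 × 0.5556 = 8.4 K.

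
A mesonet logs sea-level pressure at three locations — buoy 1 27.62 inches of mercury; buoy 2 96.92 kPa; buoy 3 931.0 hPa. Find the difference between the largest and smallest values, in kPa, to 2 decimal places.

buoy 1: 27.62 inHg = 93.5321 kPa.
buoy 3: 931.0 hPa = 93.1000 kPa.
Spread: 96.9200 − 93.1000 = 3.82 kPa.

3.82 kPa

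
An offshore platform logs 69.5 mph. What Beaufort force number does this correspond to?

Beaufort force 11

69.5 mph = 31.1 m/s, which is Beaufort 11 (violent storm, 28.5–32.6 m/s).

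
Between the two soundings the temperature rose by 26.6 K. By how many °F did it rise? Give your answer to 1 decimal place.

47.9 °F

A change of 1 °C equals a change of 1.8 °F: Δ°F = 26.6 × 1.8 = 47.9 °F.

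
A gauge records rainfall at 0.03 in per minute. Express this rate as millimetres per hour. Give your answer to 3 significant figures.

45.7 mm/hour

0.03 in/minute × 25.4 mm/in × 60 minute/hour = 45.7 mm/hour.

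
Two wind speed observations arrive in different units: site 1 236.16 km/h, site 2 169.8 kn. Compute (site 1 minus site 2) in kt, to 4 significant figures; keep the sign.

-42.28 kt

site 1: 236.16 km/h = 127.5162 kt.
Difference: 127.5162 − 169.8000 = -42.28 kt.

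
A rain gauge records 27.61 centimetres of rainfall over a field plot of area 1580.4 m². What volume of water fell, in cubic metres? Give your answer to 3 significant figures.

Depth: 27.61 cm × 10 = 276.1 mm.
1 mm over 1 m² is 1 L, so volume = 276.1 × 1580.4 = 436348.44 L = 436 m³.

436 cubic metres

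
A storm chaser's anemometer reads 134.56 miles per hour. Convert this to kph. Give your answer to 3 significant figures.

1 mph = 1.60934 km/h, so 134.56 × 1.60934 = 217 km/h.

217 km/h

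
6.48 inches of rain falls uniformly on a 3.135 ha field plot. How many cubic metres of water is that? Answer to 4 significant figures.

Depth: 6.48 in × 25.4 = 164.592 mm.
Area: 3.135 ha = 31350 m².
1 mm over 1 m² is 1 L, so volume = 164.592 × 31350 = 5159959.2 L = 5160 m³.

5160 cubic metres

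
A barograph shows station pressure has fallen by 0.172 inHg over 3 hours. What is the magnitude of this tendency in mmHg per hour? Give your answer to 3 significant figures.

0.172 inHg / 3 h × 25.4 mmHg/inHg = 1.46 mmHg/h.

1.46 mmHg per hour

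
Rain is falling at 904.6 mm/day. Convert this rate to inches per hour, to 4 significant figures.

904.6 mm/day × 0.0393701 in/mm × 0.0416667 day/hour = 1.484 in/hour.

1.484 in/hour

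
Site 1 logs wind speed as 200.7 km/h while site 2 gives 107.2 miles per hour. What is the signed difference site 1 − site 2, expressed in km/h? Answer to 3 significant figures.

28.2 km/h

site 2: 107.2 mph = 172.522 km/h.
Difference: 200.700 − 172.522 = 28.2 km/h.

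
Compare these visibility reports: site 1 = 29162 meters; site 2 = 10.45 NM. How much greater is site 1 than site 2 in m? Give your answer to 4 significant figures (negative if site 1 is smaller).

9809 m

site 2: 10.45 nmi = 19353.40 m.
Difference: 29162.00 − 19353.40 = 9809 m.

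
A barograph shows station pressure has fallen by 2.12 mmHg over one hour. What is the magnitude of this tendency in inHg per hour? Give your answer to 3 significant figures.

0.0835 inHg per hour

2.12 mmHg / 1 h × 0.0393701 inHg/mmHg = 0.0835 inHg/h.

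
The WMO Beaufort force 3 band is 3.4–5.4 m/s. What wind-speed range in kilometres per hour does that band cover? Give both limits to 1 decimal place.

3.4–5.4 m/s × 3.6 = 12.2–19.4 km/h.

12.2 to 19.4 km/h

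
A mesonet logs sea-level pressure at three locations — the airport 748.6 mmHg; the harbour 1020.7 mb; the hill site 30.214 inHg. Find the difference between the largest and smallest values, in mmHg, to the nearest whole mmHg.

the harbour: 1020.7 mb = 765.59 mmHg.
the hill site: 30.214 inHg = 767.44 mmHg.
Spread: 767.44 − 748.60 = 19 mmHg.

19 mmHg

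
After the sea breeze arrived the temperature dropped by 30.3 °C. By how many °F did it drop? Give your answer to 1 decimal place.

54.5 °F

A change of 1 °C equals a change of 1.8 °F: Δ°F = 30.3 × 1.8 = 54.5 °F.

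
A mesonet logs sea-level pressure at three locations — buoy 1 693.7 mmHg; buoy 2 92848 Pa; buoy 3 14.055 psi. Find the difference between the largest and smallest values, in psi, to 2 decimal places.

0.64 psi

buoy 1: 693.7 mmHg = 13.4139 psi.
buoy 2: 92848 Pa = 13.4665 psi.
Spread: 14.0550 − 13.4139 = 0.64 psi.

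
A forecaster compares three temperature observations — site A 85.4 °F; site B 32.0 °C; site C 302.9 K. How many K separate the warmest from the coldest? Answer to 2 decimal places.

2.33 K

site A: 85.4 °F = 29.667 °C.
site C: 302.9 K = 29.750 °C.
Spread: 32.000 − 29.667 = 2.333 °C.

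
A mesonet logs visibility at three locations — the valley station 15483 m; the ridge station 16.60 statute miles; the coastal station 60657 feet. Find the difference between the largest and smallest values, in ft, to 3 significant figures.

the valley station: 15483 m = 50797.24 ft.
the ridge station: 16.60 SM = 87648.00 ft.
Spread: 87648.00 − 50797.24 = 36900 ft.

36900 ft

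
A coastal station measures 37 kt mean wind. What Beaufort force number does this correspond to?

Beaufort force 8

37 kt lies in the Beaufort 8 band (gale, 34–40 kt).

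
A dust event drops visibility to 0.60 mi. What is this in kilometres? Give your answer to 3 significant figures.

1 SM = 1.60934 km, so 0.60 × 1.60934 = 0.966 km.

0.966 km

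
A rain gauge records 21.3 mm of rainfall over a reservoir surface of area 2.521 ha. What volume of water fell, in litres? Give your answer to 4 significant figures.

537000 litres

Area: 2.521 ha = 25210 m².
1 mm over 1 m² is 1 L, so volume = 21.3 × 25210 = 536973 L ≈ 537000 L.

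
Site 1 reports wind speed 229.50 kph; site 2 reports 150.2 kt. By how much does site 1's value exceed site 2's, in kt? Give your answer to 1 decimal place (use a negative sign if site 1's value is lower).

-26.3 kt

site 1: 229.50 km/h = 123.920 kt.
Difference: 123.920 − 150.200 = -26.3 kt.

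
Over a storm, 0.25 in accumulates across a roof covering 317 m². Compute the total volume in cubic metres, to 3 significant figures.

2.01 cubic metres

Depth: 0.25 in × 25.4 = 6.35 mm.
1 mm over 1 m² is 1 L, so volume = 6.35 × 317 = 2012.95 L = 2.01 m³.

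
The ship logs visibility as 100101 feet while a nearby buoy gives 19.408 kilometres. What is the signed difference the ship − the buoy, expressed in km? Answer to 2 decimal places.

11.10 km

the ship: 100101 ft = 30.5108 km.
Difference: 30.5108 − 19.4080 = 11.10 km.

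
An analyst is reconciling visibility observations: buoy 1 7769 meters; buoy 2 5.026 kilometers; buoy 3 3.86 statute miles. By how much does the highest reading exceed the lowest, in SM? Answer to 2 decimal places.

buoy 1: 7769 m = 4.8274 SM.
buoy 2: 5.026 km = 3.1230 SM.
Spread: 4.8274 − 3.1230 = 1.70 SM.

1.70 SM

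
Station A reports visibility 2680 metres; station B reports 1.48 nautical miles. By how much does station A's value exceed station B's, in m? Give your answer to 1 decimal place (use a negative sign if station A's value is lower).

-61.0 m

station B: 1.48 nmi = 2740.960 m.
Difference: 2680.000 − 2740.960 = -61.0 m.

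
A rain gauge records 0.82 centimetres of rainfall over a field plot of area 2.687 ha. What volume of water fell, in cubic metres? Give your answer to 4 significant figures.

Depth: 0.82 cm × 10 = 8.2 mm.
Area: 2.687 ha = 26870 m².
1 mm over 1 m² is 1 L, so volume = 8.2 × 26870 = 220334 L = 220.3 m³.

220.3 cubic metres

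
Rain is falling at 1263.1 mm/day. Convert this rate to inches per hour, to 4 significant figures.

1263.1 mm/day × 0.0393701 in/mm × 0.0416667 day/hour = 2.072 in/hour.

2.072 in/hour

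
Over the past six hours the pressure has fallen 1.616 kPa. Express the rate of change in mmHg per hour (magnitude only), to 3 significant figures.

2.02 mmHg per hour

1.616 kPa / 6 h × 7.50062 mmHg/kPa = 2.02 mmHg/h.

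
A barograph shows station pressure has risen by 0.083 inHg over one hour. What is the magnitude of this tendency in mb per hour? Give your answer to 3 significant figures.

0.083 inHg / 1 h × 33.8639 mb/inHg = 2.81 mb/h.

2.81 mb per hour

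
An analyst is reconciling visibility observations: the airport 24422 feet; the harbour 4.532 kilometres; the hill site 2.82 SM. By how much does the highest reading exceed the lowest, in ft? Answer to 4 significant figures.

9553 ft

the harbour: 4.532 km = 14868.77 ft.
the hill site: 2.82 SM = 14889.60 ft.
Spread: 24422.00 − 14868.77 = 9553 ft.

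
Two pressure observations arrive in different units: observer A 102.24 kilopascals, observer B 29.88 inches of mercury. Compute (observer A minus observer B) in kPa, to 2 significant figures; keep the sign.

1.1 kPa

observer B: 29.88 inHg = 101.185 kPa.
Difference: 102.240 − 101.185 = 1.1 kPa.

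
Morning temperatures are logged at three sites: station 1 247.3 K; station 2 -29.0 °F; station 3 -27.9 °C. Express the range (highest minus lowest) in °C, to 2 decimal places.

8.04 °C

station 1: 247.3 K = -25.850 °C.
station 2: -29.0 °F = -33.889 °C.
Spread: (-25.850) − (-33.889) = 8.039 °C.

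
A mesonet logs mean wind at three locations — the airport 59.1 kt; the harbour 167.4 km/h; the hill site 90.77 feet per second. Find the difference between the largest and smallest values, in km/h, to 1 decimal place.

67.8 km/h

the airport: 59.1 kt = 109.453 km/h.
the hill site: 90.77 ft/s = 99.600 km/h.
Spread: 167.400 − 99.600 = 67.8 km/h.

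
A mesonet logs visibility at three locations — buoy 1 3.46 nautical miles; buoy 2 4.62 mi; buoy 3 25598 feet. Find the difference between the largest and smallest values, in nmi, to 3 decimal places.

buoy 2: 4.62 SM = 4.01467 nmi.
buoy 3: 25598 ft = 4.21289 nmi.
Spread: 4.21289 − 3.46000 = 0.753 nmi.

0.753 nmi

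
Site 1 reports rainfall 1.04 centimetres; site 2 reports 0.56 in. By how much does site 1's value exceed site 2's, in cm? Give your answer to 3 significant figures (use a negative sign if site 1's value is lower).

-0.382 cm

site 2: 0.56 in = 1.42240 cm.
Difference: 1.04000 − 1.42240 = -0.382 cm.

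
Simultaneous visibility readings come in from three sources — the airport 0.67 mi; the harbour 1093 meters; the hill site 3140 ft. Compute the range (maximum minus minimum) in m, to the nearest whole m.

the airport: 0.67 SM = 1078.26 m.
the hill site: 3140 ft = 957.07 m.
Spread: 1093.00 − 957.07 = 136 m.

136 m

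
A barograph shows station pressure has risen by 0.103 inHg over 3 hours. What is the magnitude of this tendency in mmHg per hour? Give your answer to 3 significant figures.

0.872 mmHg per hour

0.103 inHg / 3 h × 25.4 mmHg/inHg = 0.872 mmHg/h.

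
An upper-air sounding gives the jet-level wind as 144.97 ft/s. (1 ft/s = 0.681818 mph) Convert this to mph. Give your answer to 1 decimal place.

1 ft/s = 0.681818 mph, so 144.97 × 0.681818 = 98.8 mph.

98.8 mph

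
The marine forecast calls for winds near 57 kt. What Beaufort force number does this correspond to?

57 kt lies in the Beaufort 11 band (violent storm, 56–63 kt).

Beaufort force 11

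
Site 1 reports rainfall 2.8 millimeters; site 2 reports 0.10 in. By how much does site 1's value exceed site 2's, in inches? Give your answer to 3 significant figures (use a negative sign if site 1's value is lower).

0.0102 in

site 1: 2.8 mm = 0.110236 in.
Difference: 0.110236 − 0.100000 = 0.0102 in.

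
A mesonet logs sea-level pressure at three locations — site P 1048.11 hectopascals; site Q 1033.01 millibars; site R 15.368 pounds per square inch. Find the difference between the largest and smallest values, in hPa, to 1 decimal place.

26.6 hPa

site Q: 1033.01 mb = 1033.010 hPa.
site R: 15.368 psi = 1059.586 hPa.
Spread: 1059.586 − 1033.010 = 26.6 hPa.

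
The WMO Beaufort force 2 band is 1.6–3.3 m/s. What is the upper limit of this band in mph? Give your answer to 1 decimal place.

1.6–3.3 m/s × 2.237 = 3.6–7.4 mph.

7.4 mph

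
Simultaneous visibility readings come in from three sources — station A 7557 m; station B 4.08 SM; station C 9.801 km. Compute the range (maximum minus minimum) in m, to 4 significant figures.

station B: 4.08 SM = 6566.12 m.
station C: 9.801 km = 9801.00 m.
Spread: 9801.00 − 6566.12 = 3235 m.

3235 m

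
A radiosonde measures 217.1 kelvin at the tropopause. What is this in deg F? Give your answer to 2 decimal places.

-68.89 °F

First to °C: -56.05 °C.
Then to °F: -68.89 °F.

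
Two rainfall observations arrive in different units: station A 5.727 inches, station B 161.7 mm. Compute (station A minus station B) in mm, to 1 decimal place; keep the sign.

-16.2 mm

station A: 5.727 in = 145.466 mm.
Difference: 145.466 − 161.700 = -16.2 mm.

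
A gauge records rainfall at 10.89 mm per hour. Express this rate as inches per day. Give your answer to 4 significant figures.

10.89 mm/hour × 0.0393701 in/mm × 24 hour/day = 10.29 in/day.

10.29 in/day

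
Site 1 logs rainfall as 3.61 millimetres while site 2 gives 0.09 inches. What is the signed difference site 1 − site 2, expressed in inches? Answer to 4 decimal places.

site 1: 3.61 mm = 0.142126 in.
Difference: 0.142126 − 0.090000 = 0.0521 in.

0.0521 in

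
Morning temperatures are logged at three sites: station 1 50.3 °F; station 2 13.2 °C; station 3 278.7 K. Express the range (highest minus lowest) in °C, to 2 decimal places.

7.65 °C

station 1: 50.3 °F = 10.167 °C.
station 3: 278.7 K = 5.550 °C.
Spread: 13.200 − 5.550 = 7.650 °C.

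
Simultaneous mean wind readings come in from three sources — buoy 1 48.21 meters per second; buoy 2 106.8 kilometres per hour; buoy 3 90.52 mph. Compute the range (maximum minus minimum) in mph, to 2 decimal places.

buoy 1: 48.21 m/s = 107.8427 mph.
buoy 2: 106.8 km/h = 66.3624 mph.
Spread: 107.8427 − 66.3624 = 41.48 mph.

41.48 mph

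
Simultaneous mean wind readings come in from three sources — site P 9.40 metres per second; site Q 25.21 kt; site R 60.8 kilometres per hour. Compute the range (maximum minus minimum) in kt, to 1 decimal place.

site P: 9.40 m/s = 18.272 kt.
site R: 60.8 km/h = 32.829 kt.
Spread: 32.829 − 18.272 = 14.6 kt.

14.6 kt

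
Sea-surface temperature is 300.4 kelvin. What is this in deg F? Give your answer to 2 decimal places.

81.05 °F

First to °C: 27.25 °C.
Then to °F: 81.05 °F.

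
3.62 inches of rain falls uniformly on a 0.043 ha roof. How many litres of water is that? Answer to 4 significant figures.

Depth: 3.62 in × 25.4 = 91.948 mm.
Area: 0.043 ha = 430 m².
1 mm over 1 m² is 1 L, so volume = 91.948 × 430 = 39537.64 L ≈ 39540 L.

39540 litres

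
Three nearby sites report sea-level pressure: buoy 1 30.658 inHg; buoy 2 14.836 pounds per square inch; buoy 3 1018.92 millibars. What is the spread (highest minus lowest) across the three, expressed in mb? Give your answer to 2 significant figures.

19 mb

buoy 1: 30.658 inHg = 1038.20 mb.
buoy 2: 14.836 psi = 1022.91 mb.
Spread: 1038.20 − 1018.92 = 19 mb.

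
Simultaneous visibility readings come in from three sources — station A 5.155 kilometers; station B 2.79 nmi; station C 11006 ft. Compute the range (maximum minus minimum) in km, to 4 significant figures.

1.812 km

station B: 2.79 nmi = 5.16708 km.
station C: 11006 ft = 3.35463 km.
Spread: 5.16708 − 3.35463 = 1.812 km.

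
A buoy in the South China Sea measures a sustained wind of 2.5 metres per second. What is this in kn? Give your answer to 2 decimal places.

4.86 kt

1 m/s = 1.94384 kt, so 2.5 × 1.94384 = 4.86 kt.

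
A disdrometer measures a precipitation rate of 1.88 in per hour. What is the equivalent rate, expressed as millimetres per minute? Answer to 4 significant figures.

0.7959 mm/minute

1.88 in/hour × 25.4 mm/in × 0.0166667 hour/minute = 0.7959 mm/minute.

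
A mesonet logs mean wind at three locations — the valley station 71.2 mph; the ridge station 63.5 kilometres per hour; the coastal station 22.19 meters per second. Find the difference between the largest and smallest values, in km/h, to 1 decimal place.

the valley station: 71.2 mph = 114.585 km/h.
the coastal station: 22.19 m/s = 79.884 km/h.
Spread: 114.585 − 63.500 = 51.1 km/h.

51.1 km/h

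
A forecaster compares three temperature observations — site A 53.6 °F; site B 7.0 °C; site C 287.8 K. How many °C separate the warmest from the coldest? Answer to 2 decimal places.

7.65 °C

site A: 53.6 °F = 12.000 °C.
site C: 287.8 K = 14.650 °C.
Spread: 14.650 − 7.000 = 7.650 °C.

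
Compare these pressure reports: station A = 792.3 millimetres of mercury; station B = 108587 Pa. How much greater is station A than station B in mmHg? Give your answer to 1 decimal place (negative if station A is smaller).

-22.2 mmHg

station B: 108587 Pa = 814.469 mmHg.
Difference: 792.300 − 814.469 = -22.2 mmHg.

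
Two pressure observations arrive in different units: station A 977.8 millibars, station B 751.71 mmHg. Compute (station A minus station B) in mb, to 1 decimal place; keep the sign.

station B: 751.71 mmHg = 1002.198 mb.
Difference: 977.800 − 1002.198 = -24.4 mb.

-24.4 mb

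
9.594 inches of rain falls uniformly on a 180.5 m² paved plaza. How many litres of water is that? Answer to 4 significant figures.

43990 litres

Depth: 9.594 in × 25.4 = 243.6876 mm.
1 mm over 1 m² is 1 L, so volume = 243.6876 × 180.5 = 43985.612 L ≈ 43990 L.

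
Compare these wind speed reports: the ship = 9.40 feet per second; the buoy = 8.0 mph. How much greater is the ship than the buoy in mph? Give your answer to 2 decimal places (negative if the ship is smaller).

the ship: 9.40 ft/s = 6.4091 mph.
Difference: 6.4091 − 8.0000 = -1.59 mph.

-1.59 mph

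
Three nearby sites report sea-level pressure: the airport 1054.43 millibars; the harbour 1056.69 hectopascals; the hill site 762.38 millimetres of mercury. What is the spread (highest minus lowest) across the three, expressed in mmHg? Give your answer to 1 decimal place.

the airport: 1054.43 mb = 790.887 mmHg.
the harbour: 1056.69 hPa = 792.583 mmHg.
Spread: 792.583 − 762.380 = 30.2 mmHg.

30.2 mmHg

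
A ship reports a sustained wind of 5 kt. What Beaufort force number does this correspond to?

Beaufort force 2

5 kt lies in the Beaufort 2 band (light breeze, 4–6 kt).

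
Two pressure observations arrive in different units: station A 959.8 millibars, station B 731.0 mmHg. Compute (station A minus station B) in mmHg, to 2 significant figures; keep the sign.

station A: 959.8 mb = 719.91 mmHg.
Difference: 719.91 − 731.00 = -11 mmHg.

-11 mmHg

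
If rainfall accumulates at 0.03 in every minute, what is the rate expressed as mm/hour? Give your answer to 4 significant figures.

0.03 in/minute × 25.4 mm/in × 60 minute/hour = 45.72 mm/hour.

45.72 mm/hour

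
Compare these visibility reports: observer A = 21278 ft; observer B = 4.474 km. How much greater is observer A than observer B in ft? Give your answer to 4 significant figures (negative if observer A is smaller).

observer B: 4.474 km = 14678.48 ft.
Difference: 21278.00 − 14678.48 = 6600 ft.

6600 ft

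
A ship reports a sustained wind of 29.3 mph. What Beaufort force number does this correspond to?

29.3 mph = 13.1 m/s, which is Beaufort 6 (strong breeze, 10.8–13.8 m/s).

Beaufort force 6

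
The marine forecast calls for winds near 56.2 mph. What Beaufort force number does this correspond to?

Beaufort force 10

56.2 mph = 25.1 m/s, which is Beaufort 10 (storm, 24.5–28.4 m/s).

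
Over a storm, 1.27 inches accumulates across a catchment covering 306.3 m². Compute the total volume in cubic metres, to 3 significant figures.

9.88 cubic metres

Depth: 1.27 in × 25.4 = 32.258 mm.
1 mm over 1 m² is 1 L, so volume = 32.258 × 306.3 = 9880.6254 L = 9.88 m³.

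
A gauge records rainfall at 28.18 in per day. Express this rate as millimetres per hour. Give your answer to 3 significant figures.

28.18 in/day × 25.4 mm/in × 0.0416667 day/hour = 29.8 mm/hour.

29.8 mm/hour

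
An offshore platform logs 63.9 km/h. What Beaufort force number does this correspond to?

63.9 km/h = 17.8 m/s, which is Beaufort 8 (gale, 17.2–20.7 m/s).

Beaufort force 8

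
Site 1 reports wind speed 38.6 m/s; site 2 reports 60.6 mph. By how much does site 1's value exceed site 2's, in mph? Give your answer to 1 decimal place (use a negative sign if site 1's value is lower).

25.7 mph

site 1: 38.6 m/s = 86.346 mph.
Difference: 86.346 − 60.600 = 25.7 mph.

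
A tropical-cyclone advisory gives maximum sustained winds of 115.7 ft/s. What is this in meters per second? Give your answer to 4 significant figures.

1 ft/s = 0.3048 m/s, so 115.7 × 0.3048 = 35.27 m/s.

35.27 m/s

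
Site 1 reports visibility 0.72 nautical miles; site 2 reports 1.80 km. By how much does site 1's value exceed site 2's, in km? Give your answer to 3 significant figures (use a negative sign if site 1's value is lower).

-0.467 km

site 1: 0.72 nmi = 1.33344 km.
Difference: 1.33344 − 1.80000 = -0.467 km.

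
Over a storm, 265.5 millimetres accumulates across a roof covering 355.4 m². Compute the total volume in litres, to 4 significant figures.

1 mm over 1 m² is 1 L, so volume = 265.5 × 355.4 = 94358.7 L ≈ 94360 L.

94360 litres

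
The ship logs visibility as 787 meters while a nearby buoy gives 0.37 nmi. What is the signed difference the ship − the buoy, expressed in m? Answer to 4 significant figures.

the buoy: 0.37 nmi = 685.240 m.
Difference: 787.000 − 685.240 = 101.8 m.

101.8 m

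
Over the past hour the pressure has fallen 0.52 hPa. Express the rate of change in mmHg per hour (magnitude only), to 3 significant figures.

0.52 hPa / 1 h × 0.750062 mmHg/hPa = 0.390 mmHg/h.

0.390 mmHg per hour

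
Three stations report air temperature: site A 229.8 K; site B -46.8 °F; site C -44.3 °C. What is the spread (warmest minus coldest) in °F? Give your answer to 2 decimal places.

site A: 229.8 K = -43.350 °C.
site B: -46.8 °F = -43.778 °C.
Spread: (-43.350) − (-44.300) = 0.950 °C = 1.71 °F.

1.71 °F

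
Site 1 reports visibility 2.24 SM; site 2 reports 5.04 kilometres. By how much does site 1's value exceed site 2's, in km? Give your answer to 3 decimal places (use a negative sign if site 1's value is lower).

-1.435 km

site 1: 2.24 SM = 3.60493 km.
Difference: 3.60493 − 5.04000 = -1.435 km.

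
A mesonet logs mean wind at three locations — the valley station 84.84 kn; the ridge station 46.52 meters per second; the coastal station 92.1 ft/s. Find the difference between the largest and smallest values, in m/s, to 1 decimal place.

the valley station: 84.84 kt = 43.645 m/s.
the coastal station: 92.1 ft/s = 28.072 m/s.
Spread: 46.520 − 28.072 = 18.4 m/s.

18.4 m/s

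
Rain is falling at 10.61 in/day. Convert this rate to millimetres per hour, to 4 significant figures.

10.61 in/day × 25.4 mm/in × 0.0416667 day/hour = 11.23 mm/hour.

11.23 mm/hour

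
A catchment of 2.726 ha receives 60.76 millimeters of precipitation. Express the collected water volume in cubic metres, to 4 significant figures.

Area: 2.726 ha = 27260 m².
1 mm over 1 m² is 1 L, so volume = 60.76 × 27260 = 1656317.6 L = 1656 m³.

1656 cubic metres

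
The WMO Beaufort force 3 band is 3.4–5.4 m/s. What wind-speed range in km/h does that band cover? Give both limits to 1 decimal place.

12.2 to 19.4 km/h

3.4–5.4 m/s × 3.6 = 12.2–19.4 km/h.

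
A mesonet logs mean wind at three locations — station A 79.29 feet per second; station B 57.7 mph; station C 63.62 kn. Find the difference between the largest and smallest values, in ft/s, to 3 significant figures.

28.1 ft/s

station B: 57.7 mph = 84.627 ft/s.
station C: 63.62 kt = 107.378 ft/s.
Spread: 107.378 − 79.290 = 28.1 ft/s.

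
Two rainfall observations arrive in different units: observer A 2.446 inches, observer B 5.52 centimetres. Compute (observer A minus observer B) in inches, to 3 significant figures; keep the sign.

observer B: 5.52 cm = 2.17323 in.
Difference: 2.44600 − 2.17323 = 0.273 in.

0.273 in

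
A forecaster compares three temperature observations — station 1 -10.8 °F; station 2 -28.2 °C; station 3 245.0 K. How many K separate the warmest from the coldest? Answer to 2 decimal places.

4.42 K

station 1: -10.8 °F = -23.778 °C.
station 3: 245.0 K = -28.150 °C.
Spread: (-23.778) − (-28.200) = 4.422 °C.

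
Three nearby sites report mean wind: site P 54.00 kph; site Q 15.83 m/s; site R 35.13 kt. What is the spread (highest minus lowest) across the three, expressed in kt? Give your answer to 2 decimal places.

site P: 54.00 km/h = 29.1577 kt.
site Q: 15.83 m/s = 30.7711 kt.
Spread: 35.1300 − 29.1577 = 5.97 kt.

5.97 kt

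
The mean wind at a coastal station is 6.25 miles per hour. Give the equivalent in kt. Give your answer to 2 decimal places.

1 mph = 0.868976 kt, so 6.25 × 0.868976 = 5.43 kt.

5.43 kt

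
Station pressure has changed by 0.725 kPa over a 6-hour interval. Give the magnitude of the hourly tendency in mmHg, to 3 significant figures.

0.725 kPa / 6 h × 7.50062 mmHg/kPa = 0.906 mmHg/h.

0.906 mmHg per hour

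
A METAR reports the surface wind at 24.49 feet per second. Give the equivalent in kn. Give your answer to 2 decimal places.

14.51 kt

1 ft/s = 0.592484 kt, so 24.49 × 0.592484 = 14.51 kt.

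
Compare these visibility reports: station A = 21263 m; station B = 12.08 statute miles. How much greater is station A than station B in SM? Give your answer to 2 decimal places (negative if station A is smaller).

station A: 21263 m = 13.2122 SM.
Difference: 13.2122 − 12.0800 = 1.13 SM.

1.13 SM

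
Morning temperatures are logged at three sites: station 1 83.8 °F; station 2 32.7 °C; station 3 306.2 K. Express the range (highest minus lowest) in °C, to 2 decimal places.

4.27 °C

station 1: 83.8 °F = 28.778 °C.
station 3: 306.2 K = 33.050 °C.
Spread: 33.050 − 28.778 = 4.272 °C.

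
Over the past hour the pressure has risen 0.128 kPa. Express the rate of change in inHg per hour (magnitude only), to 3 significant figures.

0.0378 inHg per hour

0.128 kPa / 1 h × 0.2953 inHg/kPa = 0.0378 inHg/h.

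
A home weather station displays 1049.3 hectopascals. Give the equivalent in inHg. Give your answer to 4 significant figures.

30.99 inHg

1 hPa = 0.02953 inHg, so 1049.3 × 0.02953 = 30.99 inHg.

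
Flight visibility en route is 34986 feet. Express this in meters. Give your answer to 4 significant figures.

10660 m

1 ft = 0.3048 m, so 34986 × 0.3048 = 10660 m.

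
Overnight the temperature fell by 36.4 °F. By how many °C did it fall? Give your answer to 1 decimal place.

20.2 °C

Converting a difference, only the 9/5 scale factor applies: Δ°C = 36.4 × 0.5556 = 20.2 °C.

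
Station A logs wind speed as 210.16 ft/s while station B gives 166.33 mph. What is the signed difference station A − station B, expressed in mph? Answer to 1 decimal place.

station A: 210.16 ft/s = 143.291 mph.
Difference: 143.291 − 166.330 = -23.0 mph.

-23.0 mph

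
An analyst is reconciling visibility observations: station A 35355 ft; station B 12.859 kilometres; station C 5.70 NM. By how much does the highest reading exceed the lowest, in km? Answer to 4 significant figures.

station A: 35355 ft = 10.77620 km.
station C: 5.70 nmi = 10.55640 km.
Spread: 12.85900 − 10.55640 = 2.303 km.

2.303 km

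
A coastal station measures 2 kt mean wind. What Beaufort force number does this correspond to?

2 kt lies in the Beaufort 1 band (light air, 1–3 kt).

Beaufort force 1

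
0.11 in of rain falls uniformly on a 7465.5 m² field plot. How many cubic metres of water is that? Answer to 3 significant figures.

Depth: 0.11 in × 25.4 = 2.794 mm.
1 mm over 1 m² is 1 L, so volume = 2.794 × 7465.5 = 20858.607 L = 20.9 m³.

20.9 cubic metres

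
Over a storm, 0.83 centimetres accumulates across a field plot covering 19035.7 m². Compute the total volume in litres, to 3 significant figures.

158000 litres

Depth: 0.83 cm × 10 = 8.3 mm.
1 mm over 1 m² is 1 L, so volume = 8.3 × 19035.7 = 157996.31 L ≈ 158000 L.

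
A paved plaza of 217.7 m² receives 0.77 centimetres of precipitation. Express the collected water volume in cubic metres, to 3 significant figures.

1.68 cubic metres

Depth: 0.77 cm × 10 = 7.7 mm.
1 mm over 1 m² is 1 L, so volume = 7.7 × 217.7 = 1676.29 L = 1.68 m³.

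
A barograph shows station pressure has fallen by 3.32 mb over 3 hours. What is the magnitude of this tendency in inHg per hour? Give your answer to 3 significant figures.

0.0327 inHg per hour

3.32 mb / 3 h × 0.02953 inHg/mb = 0.0327 inHg/h.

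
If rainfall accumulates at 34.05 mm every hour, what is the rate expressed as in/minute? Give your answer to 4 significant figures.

34.05 mm/hour × 0.0393701 in/mm × 0.0166667 hour/minute = 0.02234 in/minute.

0.02234 in/minute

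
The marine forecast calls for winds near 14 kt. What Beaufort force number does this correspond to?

Beaufort force 4

14 kt lies in the Beaufort 4 band (moderate breeze, 11–16 kt).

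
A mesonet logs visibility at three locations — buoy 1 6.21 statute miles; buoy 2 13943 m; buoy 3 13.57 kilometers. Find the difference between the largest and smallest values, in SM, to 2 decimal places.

buoy 2: 13943 m = 8.6638 SM.
buoy 3: 13.57 km = 8.4320 SM.
Spread: 8.6638 − 6.2100 = 2.45 SM.

2.45 SM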